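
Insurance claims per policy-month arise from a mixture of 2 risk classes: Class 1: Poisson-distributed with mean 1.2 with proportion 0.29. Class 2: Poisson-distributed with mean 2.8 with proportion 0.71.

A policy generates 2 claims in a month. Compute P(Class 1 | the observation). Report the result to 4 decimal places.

0.2709

Apply Bayes' rule: the posterior for each component is proportional to its prior times its likelihood at x.
Poisson probabilities:
  f_1 = e^(−1.2)·1.2^2/2! = 0.21686
  f_2 = e^(−2.8)·2.8^2/2! = 0.238375
Multiply by the mixture weights:
  π_1·f_1 = 0.29 × 0.21686 = 0.0628894
  π_2·f_2 = 0.71 × 0.238375 = 0.169247
Sum: 0.0628894 + 0.169247 = 0.232136
Responsibility of Class 1: 0.0628894 / 0.232136 ≈ 0.2709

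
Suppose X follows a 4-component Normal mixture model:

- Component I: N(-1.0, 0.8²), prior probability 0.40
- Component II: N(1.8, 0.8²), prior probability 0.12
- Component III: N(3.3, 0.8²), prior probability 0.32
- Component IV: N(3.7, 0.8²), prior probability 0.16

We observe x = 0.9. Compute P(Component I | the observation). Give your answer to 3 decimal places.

The responsibility of component k is π_k f_k(x) divided by Σ_j π_j f_j(x).
Normal densities:
  p_I = 0.0297149
  p_II = 0.264846
  p_III = 0.00553981
  p_IV = 0.00109085
Multiply by the mixture weights:
  π_I·p_I = 0.40 × 0.0297149 = 0.011886
  π_II·p_II = 0.12 × 0.264846 = 0.0317815
  π_III·p_III = 0.32 × 0.00553981 = 0.00177274
  π_IV·p_IV = 0.16 × 0.00109085 = 0.000174537
Evidence: 0.011886 + 0.0317815 + 0.00177274 + 0.000174537 = 0.0456147
P(Component I | x) = 0.011886 / 0.0456147 ≈ 0.261

0.261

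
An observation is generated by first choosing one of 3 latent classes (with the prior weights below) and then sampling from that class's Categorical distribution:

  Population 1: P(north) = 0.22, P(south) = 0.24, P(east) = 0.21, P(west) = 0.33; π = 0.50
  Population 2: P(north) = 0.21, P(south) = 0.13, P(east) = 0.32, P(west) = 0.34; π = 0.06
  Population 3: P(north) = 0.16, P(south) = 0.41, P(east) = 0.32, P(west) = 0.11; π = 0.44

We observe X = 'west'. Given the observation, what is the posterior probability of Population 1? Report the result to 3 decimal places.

0.706

P(component k | x) = w_k·f_k(x) / marginal(x), where marginal(x) = Σ_j w_j·f_j(x).
Evaluate each component's likelihood at the observed value:
  L_1 = 0.33
  L_2 = 0.34
  L_3 = 0.11
Unnormalised posteriors:
  w_1·L_1 = 0.50 × 0.33 = 0.165
  w_2·L_2 = 0.06 × 0.34 = 0.0204
  w_3·L_3 = 0.44 × 0.11 = 0.0484
Marginal: 0.165 + 0.0204 + 0.0484 = 0.2338
P(Population 1 | 'west') = 0.165 / 0.2338 ≈ 0.706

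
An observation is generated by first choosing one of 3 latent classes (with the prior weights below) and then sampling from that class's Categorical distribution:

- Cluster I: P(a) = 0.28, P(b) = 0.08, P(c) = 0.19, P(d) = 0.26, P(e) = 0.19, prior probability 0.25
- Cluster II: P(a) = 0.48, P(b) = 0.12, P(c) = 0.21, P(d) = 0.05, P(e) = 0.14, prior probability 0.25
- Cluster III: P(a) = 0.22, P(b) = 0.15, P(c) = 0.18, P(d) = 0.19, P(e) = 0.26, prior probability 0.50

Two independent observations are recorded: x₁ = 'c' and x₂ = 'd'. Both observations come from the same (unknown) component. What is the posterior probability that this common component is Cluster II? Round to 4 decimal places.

P(component k | x) = π_k·f_k(x) / marginal(x), where marginal(x) = Σ_j π_j·f_j(x).
Since both observations come from the same component, the likelihood for component k is f_k(x₁)·f_k(x₂).
  f_I = [P(c | comp) = 0.19] × [0.26] = 0.0494
  f_II = [P(c | comp) = 0.21] × [0.05] = 0.0105
  f_III = [P(c | comp) = 0.18] × [0.19] = 0.0342
Weight by the priors:
  π_I·f_I = 0.25 × 0.0494 = 0.01235
  π_II·f_II = 0.25 × 0.0105 = 0.002625
  π_III·f_III = 0.50 × 0.0342 = 0.0171
Sum: 0.01235 + 0.002625 + 0.0171 = 0.032075
So the posterior for Cluster II is 0.002625 / 0.032075 ≈ 0.0818.

0.0818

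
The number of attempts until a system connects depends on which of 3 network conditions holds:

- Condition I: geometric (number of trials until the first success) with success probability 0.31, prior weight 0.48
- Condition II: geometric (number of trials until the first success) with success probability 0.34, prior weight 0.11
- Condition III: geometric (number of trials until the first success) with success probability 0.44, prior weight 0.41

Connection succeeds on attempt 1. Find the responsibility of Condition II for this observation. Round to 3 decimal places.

Posterior ∝ prior × likelihood, so P(k | x) ∝ w_k f_k(x); normalise over all components.
Component likelihoods at x = 1:
  p_I = 0.31·(1−0.31)^0 = 0.31·1 = 0.31
  p_II = 0.34·(1−0.34)^0 = 0.34·1 = 0.34
  p_III = 0.44·(1−0.44)^0 = 0.44·1 = 0.44
Prior × likelihood for each component:
  w_I·p_I = 0.48 × 0.31 = 0.1488
  w_II·p_II = 0.11 × 0.34 = 0.0374
  w_III·p_III = 0.41 × 0.44 = 0.1804
Evidence: 0.1488 + 0.0374 + 0.1804 = 0.3666
P(Condition II | 1) = 0.0374 / 0.3666 ≈ 0.102

0.102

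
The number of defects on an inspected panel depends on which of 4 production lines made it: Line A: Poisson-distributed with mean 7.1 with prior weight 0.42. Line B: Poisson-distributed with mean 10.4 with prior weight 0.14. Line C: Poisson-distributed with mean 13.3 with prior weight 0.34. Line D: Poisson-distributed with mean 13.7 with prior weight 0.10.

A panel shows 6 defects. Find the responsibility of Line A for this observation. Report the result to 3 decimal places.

By Bayes' theorem, P(k | x) = π_k f_k(x) / Σ_j π_j f_j(x).
Component likelihoods at x = 6 defects:
  p_A = 0.1468
  p_B = 0.0534817
  p_C = 0.0128724
  p_D = 0.0103076
Unnormalised posteriors:
  π_A·p_A = 0.42 × 0.1468 = 0.0616561
  π_B·p_B = 0.14 × 0.0534817 = 0.00748743
  π_C·p_C = 0.34 × 0.0128724 = 0.00437663
  π_D·p_D = 0.10 × 0.0103076 = 0.00103076
Denominator: 0.0616561 + 0.00748743 + 0.00437663 + 0.00103076 = 0.0745509
P(Line A | data) = 0.0616561 / 0.0745509 ≈ 0.827

0.827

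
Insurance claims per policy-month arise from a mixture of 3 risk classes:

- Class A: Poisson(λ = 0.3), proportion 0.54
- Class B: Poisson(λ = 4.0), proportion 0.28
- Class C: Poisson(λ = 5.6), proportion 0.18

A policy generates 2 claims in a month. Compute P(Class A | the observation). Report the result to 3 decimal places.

0.259

Posterior ∝ prior × likelihood, so P(k | x) ∝ π_k f_k(x); normalise over all components.
Evaluate each component's likelihood at the observed value:
  p_A = e^(−0.3)·0.3^2/2! = 0.0333368
  p_B = e^(−4.0)·4.0^2/2! = 0.146525
  p_C = e^(−5.6)·5.6^2/2! = 0.0579825
Multiply by the mixture weights:
  π_A·p_A = 0.54 × 0.0333368 = 0.0180019
  π_B·p_B = 0.28 × 0.146525 = 0.041027
  π_C·p_C = 0.18 × 0.0579825 = 0.0104369
Sum: 0.0180019 + 0.041027 + 0.0104369 = 0.0694658
P(Class A | x) = 0.0180019 / 0.0694658 ≈ 0.259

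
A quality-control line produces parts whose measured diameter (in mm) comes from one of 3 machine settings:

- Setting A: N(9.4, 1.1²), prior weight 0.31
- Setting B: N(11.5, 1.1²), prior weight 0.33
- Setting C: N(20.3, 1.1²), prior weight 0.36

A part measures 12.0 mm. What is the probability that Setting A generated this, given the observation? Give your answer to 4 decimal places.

Posterior ∝ prior × likelihood, so P(k | x) ∝ P(Z=k) f_k(x); normalise over all components.
Component likelihoods at x = 12.0 mm:
  f_A = 0.0222006
  f_B = 0.327079
  f_C = 1.5721e-13
Multiply by the mixture weights:
  P(Z=A)·f_A = 0.31 × 0.0222006 = 0.00688218
  P(Z=B)·f_B = 0.33 × 0.327079 = 0.107936
  P(Z=C)·f_C = 0.36 × 1.5721e-13 = 5.65958e-14
Evidence: 0.00688218 + 0.107936 + 5.65958e-14 = 0.114818
Responsibility of Setting A: 0.00688218 / 0.114818 ≈ 0.0599

0.0599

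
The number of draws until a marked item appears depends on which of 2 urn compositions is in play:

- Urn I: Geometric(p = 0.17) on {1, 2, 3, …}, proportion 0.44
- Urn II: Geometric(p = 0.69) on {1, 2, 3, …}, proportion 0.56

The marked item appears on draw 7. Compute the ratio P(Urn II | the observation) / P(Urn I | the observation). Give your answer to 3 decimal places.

0.014

Since P(k|x) ∝ π_k f_k(x), the posterior odds are π_i f_i(x) / (π_j f_j(x)).
Evaluate each component's likelihood at the observed value:
  f_I = 0.0555799
  f_II = 0.000612378
Posterior odds = (π_II·f_II) / (π_I·f_I) = (0.56·0.000612378) / (0.44·0.0555799) = 0.000342931 / 0.0244551 ≈ 0.014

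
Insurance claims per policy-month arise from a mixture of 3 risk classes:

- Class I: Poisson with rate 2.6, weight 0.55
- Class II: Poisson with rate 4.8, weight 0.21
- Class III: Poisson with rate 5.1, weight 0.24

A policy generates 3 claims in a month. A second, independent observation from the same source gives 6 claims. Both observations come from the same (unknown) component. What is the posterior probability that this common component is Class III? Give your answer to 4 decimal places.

0.3683

The responsibility of component k is π_k f_k(x) divided by Σ_j π_j f_j(x).
Since both observations come from the same component, the likelihood for component k is f_k(x₁)·f_k(x₂).
  f_I = [e^(−2.6)·2.6^3/3! = 0.217572] × [0.0318671] = 0.00693338
  f_II = [e^(−4.8)·4.8^3/3! = 0.151691] × [0.139798] = 0.0212061
  f_III = [e^(−5.1)·5.1^3/3! = 0.13479] × [0.149] = 0.0200837
Weight by the priors:
  π_I·f_I = 0.55 × 0.00693338 = 0.00381336
  π_II·f_II = 0.21 × 0.0212061 = 0.00445328
  π_III·f_III = 0.24 × 0.0200837 = 0.00482009
Denominator: 0.00381336 + 0.00445328 + 0.00482009 = 0.0130867
So the posterior for Class III is 0.00482009 / 0.0130867 ≈ 0.3683.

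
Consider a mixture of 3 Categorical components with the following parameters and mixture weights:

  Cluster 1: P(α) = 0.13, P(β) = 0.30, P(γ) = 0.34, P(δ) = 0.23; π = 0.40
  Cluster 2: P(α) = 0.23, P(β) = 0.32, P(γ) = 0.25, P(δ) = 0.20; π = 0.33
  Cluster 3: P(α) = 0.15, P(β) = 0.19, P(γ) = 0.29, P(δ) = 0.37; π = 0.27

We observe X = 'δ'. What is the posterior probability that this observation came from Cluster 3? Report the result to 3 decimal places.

0.387

Posterior ∝ prior × likelihood, so P(k | x) ∝ π_k f_k(x); normalise over all components.
Evaluate each component's likelihood at the observed value:
  f_1 = 0.23
  f_2 = 0.2
  f_3 = 0.37
Prior × likelihood for each component:
  π_1·f_1 = 0.40 × 0.23 = 0.092
  π_2·f_2 = 0.33 × 0.2 = 0.066
  π_3·f_3 = 0.27 × 0.37 = 0.0999
Normaliser: 0.092 + 0.066 + 0.0999 = 0.2579
So the posterior for Cluster 3 is 0.0999 / 0.2579 ≈ 0.387.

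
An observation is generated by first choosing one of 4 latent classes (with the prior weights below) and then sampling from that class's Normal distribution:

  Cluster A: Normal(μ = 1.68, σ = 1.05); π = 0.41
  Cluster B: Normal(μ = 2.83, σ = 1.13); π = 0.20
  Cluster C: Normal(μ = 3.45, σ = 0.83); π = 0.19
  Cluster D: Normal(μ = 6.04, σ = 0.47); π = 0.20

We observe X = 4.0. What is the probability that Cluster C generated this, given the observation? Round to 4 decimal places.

0.5719

By Bayes' theorem, P(k | x) = w_k f_k(x) / Σ_j w_j f_j(x).
Evaluate each component's likelihood at the observed value:
  f_A = 0.0330833
  f_B = 0.206557
  f_C = 0.385906
  f_D = 6.88512e-05
Prior × likelihood for each component:
  w_A·f_A = 0.41 × 0.0330833 = 0.0135642
  w_B·f_B = 0.20 × 0.206557 = 0.0413113
  w_C·f_C = 0.19 × 0.385906 = 0.0733221
  w_D·f_D = 0.20 × 6.88512e-05 = 1.37702e-05
Evidence: 0.0135642 + 0.0413113 + 0.0733221 + 1.37702e-05 = 0.128211
Responsibility of Cluster C: 0.0733221 / 0.128211 ≈ 0.5719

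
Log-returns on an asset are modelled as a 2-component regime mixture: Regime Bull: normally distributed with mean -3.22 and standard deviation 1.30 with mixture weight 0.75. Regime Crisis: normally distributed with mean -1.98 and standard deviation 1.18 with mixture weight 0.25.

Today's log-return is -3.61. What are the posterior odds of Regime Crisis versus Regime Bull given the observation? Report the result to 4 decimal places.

Since P(k|x) ∝ π_k f_k(x), the posterior odds are π_i f_i(x) / (π_j f_j(x)).
Component likelihoods at x = -3.61:
  f_Bull = 0.293375
  f_Crisis = 0.130221
Posterior odds = (π_Crisis·f_Crisis) / (π_Bull·f_Bull) = (0.25·0.130221) / (0.75·0.293375) = 0.0325552 / 0.220031 ≈ 0.1480

0.1480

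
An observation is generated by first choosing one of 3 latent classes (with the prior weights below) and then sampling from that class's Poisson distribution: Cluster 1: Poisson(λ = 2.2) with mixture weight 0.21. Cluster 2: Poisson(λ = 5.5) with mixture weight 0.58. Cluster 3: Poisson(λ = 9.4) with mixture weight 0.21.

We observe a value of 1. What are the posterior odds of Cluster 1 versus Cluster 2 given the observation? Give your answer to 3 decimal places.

The posterior odds equal the prior odds times the likelihood ratio: (w_i/w_j)·(f_i(x)/f_j(x)).
Evaluate each component's likelihood at the observed value:
  L_1 = e^(−2.2)·2.2^1/1! = 0.243767
  L_2 = e^(−5.5)·5.5^1/1! = 0.0224772
  L_3 = e^(−9.4)·9.4^1/1! = 0.000777606
Posterior odds = (w_1·L_1) / (w_2·L_2) = (0.21·0.243767) / (0.58·0.0224772) = 0.0511911 / 0.0130368 ≈ 3.927

3.927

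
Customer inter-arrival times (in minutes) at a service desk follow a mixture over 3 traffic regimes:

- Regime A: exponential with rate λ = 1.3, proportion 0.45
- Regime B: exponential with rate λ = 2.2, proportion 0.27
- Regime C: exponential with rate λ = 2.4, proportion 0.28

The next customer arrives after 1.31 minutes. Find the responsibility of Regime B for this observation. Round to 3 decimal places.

0.197

The responsibility of component k is π_k f_k(x) divided by Σ_j π_j f_j(x).
Evaluate each component's likelihood at the observed value:
  L_A = 1.3·e^(−1.3·1.31) = 1.3·e^(−1.7030) = 0.236777
  L_B = 2.2·e^(−2.2·1.31) = 2.2·e^(−2.8820) = 0.12325
  L_C = 2.4·e^(−2.4·1.31) = 2.4·e^(−3.1440) = 0.103464
Prior × likelihood for each component:
  π_A·L_A = 0.45 × 0.236777 = 0.10655
  π_B·L_B = 0.27 × 0.12325 = 0.0332774
  π_C·L_C = 0.28 × 0.103464 = 0.0289699
Denominator: 0.10655 + 0.0332774 + 0.0289699 = 0.168797
So the posterior for Regime B is 0.0332774 / 0.168797 ≈ 0.197.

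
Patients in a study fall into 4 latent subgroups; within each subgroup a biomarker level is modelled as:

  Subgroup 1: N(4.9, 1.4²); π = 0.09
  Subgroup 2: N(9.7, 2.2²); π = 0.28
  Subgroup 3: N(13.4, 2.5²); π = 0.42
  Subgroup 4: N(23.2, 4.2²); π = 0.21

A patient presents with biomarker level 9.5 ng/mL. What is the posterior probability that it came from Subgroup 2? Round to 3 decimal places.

P(component k | x) = π_k·f_k(x) / marginal(x), where marginal(x) = Σ_j π_j·f_j(x).
Normal densities:
  p_1 = 0.00128967
  p_2 = 0.18059
  p_3 = 0.0472629
  p_4 = 0.000464739
Unnormalised posteriors:
  π_1·p_1 = 0.09 × 0.00128967 = 0.00011607
  π_2·p_2 = 0.28 × 0.18059 = 0.0505651
  π_3·p_3 = 0.42 × 0.0472629 = 0.0198504
  π_4·p_4 = 0.21 × 0.000464739 = 9.75952e-05
Sum: 0.00011607 + 0.0505651 + 0.0198504 + 9.75952e-05 = 0.0706292
P(Subgroup 2 | data) ≈ 0.716

0.716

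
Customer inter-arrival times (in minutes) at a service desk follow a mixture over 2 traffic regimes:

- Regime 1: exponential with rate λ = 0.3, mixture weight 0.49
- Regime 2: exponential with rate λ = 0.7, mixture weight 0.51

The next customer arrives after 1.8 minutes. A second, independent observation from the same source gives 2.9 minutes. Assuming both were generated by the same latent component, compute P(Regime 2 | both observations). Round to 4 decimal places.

Apply Bayes' rule: the posterior for each component is proportional to its prior times its likelihood at x.
Since both observations come from the same component, the likelihood for component k is f_k(x₁)·f_k(x₂).
  p_1 = [0.3·e^(−0.3·1.8) = 0.3·e^(−0.5400) = 0.174824] × [0.125685] = 0.0219729
  p_2 = [0.7·e^(−0.7·1.8) = 0.7·e^(−1.2600) = 0.198558] × [0.0919349] = 0.0182544
Unnormalised posteriors:
  π_1·p_1 = 0.49 × 0.0219729 = 0.0107667
  π_2·p_2 = 0.51 × 0.0182544 = 0.00930974
Normaliser: 0.0107667 + 0.00930974 = 0.0200765
Responsibility of Regime 2: 0.00930974 / 0.0200765 ≈ 0.4637

0.4637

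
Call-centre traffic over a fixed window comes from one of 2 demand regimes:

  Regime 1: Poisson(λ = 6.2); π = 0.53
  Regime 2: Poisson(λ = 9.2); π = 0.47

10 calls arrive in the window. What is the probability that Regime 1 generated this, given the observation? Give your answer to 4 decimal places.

By Bayes' theorem, P(k | x) = π_k f_k(x) / Σ_j π_j f_j(x).
Evaluate each component's likelihood at the observed value:
  f_1 = e^(−6.2)·6.2^10/10! = 0.0469384
  f_2 = e^(−9.2)·9.2^10/10! = 0.12095
Multiply by the mixture weights:
  π_1·f_1 = 0.53 × 0.0469384 = 0.0248773
  π_2·f_2 = 0.47 × 0.12095 = 0.0568465
Evidence: 0.0248773 + 0.0568465 = 0.0817239
P(Regime 1 | x) = 0.0248773 / 0.0817239 ≈ 0.3044

0.3044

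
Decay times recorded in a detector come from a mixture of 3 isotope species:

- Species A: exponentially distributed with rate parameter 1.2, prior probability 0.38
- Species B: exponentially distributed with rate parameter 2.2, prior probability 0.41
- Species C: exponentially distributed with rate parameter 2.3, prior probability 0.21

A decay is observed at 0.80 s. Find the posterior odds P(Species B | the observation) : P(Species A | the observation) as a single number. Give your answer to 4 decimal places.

0.8888

Only the two components matter; the odds are (π_i f_i(x)) / (π_j f_j(x)).
Component likelihoods at x = 0.80 s:
  f_A = 0.459471
  f_B = 0.378499
  f_C = 0.36528
0.155184 / 0.174599 ≈ 0.8888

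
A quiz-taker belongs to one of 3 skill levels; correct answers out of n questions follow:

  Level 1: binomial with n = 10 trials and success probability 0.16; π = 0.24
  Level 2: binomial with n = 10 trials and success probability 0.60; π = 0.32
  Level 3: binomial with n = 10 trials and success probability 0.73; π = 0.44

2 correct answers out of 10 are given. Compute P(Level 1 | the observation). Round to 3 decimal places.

By Bayes' theorem, P(k | x) = π_k f_k(x) / Σ_j π_j f_j(x).
Component likelihoods at x = 2 correct answers out of 10:
  p_1 = 0.285553
  p_2 = 0.0106168
  p_3 = 0.00067728
Weight by the priors:
  π_1·p_1 = 0.24 × 0.285553 = 0.0685327
  π_2·p_2 = 0.32 × 0.0106168 = 0.00339739
  π_3·p_3 = 0.44 × 0.00067728 = 0.000298003
Marginal: 0.0685327 + 0.00339739 + 0.000298003 = 0.0722281
P(Level 1 | data) = 0.0685327 / 0.0722281 ≈ 0.949

0.949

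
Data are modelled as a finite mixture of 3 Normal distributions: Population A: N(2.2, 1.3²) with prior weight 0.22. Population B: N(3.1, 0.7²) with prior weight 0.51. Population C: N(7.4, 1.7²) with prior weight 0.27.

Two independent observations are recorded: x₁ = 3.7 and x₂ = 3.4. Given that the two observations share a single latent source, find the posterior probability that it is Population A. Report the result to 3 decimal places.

0.062

Apply Bayes' rule: the posterior for each component is proportional to its prior times its likelihood at x.
Since both observations come from the same component, the likelihood for component k is f_k(x₁)·f_k(x₂).
  f_A = [0.157712] × [0.20042] = 0.0316087
  f_B = [0.394707] × [0.51991] = 0.205212
  f_C = [0.02197] × [0.014732] = 0.000323662
Weight by the priors:
  π_A·f_A = 0.22 × 0.0316087 = 0.00695392
  π_B·f_B = 0.51 × 0.205212 = 0.104658
  π_C·f_C = 0.27 × 0.000323662 = 8.73887e-05
Normaliser: 0.00695392 + 0.104658 + 8.73887e-05 = 0.1117
P(Population A | x) ≈ 0.062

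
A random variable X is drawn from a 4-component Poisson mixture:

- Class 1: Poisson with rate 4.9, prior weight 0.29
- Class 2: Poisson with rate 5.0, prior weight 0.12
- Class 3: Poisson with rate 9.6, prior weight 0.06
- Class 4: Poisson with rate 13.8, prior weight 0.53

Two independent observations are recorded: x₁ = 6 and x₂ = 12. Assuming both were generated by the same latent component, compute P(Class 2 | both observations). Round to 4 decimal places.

0.0553

By Bayes' theorem, P(k | x) = π_k f_k(x) / Σ_j π_j f_j(x).
Since both observations come from the same component, the likelihood for component k is f_k(x₁)·f_k(x₂).
  f_1 = [0.143153] × [0.00297833] = 0.000426358
  f_2 = [0.146223] × [0.00343424] = 0.000502164
  f_3 = [0.0736322] × [0.0866345] = 0.00637909
  f_4 = [0.00974267] × [0.101146] = 0.000985431
Prior × likelihood for each component:
  π_1·f_1 = 0.29 × 0.000426358 = 0.000123644
  π_2·f_2 = 0.12 × 0.000502164 = 6.02597e-05
  π_3·f_3 = 0.06 × 0.00637909 = 0.000382745
  π_4·f_4 = 0.53 × 0.000985431 = 0.000522279
Normaliser: 0.000123644 + 6.02597e-05 + 0.000382745 + 0.000522279 = 0.00108893
P(Class 2 | x₁, x₂) ≈ 0.0553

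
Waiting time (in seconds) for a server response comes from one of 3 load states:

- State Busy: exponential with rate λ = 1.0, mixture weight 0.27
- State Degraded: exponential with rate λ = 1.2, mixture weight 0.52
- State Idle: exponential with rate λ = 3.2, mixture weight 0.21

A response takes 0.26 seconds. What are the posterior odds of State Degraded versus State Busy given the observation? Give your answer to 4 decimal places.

Posterior odds = (π_i f_i(x)) / (π_j f_j(x)); the normalising sum cancels.
Component likelihoods at x = 0.26 seconds:
  L_Busy = 0.771052
  L_Degraded = 0.878378
  L_Idle = 1.39257
Posterior odds = (π_Degraded·L_Degraded) / (π_Busy·L_Busy) = (0.52·0.878378) / (0.27·0.771052) = 0.456756 / 0.208184 ≈ 2.1940

2.1940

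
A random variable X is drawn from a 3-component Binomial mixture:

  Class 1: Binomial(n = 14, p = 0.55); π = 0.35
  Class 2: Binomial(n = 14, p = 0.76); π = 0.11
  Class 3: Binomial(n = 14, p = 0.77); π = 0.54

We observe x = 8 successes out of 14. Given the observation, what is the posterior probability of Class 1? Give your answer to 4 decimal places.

0.6657

Apply Bayes' rule: the posterior for each component is proportional to its prior times its likelihood at x.
Binomial probabilities:
  p_1 = 0.208801
  p_2 = 0.0638751
  p_3 = 0.0549349
Weight by the priors:
  P(Z=1)·p_1 = 0.35 × 0.208801 = 0.0730802
  P(Z=2)·p_2 = 0.11 × 0.0638751 = 0.00702626
  P(Z=3)·p_3 = 0.54 × 0.0549349 = 0.0296648
Normaliser: 0.0730802 + 0.00702626 + 0.0296648 = 0.109771
P(Class 1 | data) = 0.0730802 / 0.109771 ≈ 0.6657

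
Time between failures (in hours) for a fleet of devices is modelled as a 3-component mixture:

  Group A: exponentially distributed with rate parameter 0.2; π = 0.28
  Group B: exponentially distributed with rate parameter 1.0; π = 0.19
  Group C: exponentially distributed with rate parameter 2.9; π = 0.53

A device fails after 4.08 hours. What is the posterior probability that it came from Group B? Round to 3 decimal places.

The responsibility of component k is π_k f_k(x) divided by Σ_j π_j f_j(x).
Exponential densities:
  f_A = 0.0884394
  f_B = 0.0169075
  f_C = 2.10778e-05
Prior × likelihood for each component:
  π_A·f_A = 0.28 × 0.0884394 = 0.024763
  π_B·f_B = 0.19 × 0.0169075 = 0.00321242
  π_C·f_C = 0.53 × 2.10778e-05 = 1.11712e-05
Marginal: 0.024763 + 0.00321242 + 1.11712e-05 = 0.0279866
P(Group B | the observation) = 0.00321242 / 0.0279866 ≈ 0.115

0.115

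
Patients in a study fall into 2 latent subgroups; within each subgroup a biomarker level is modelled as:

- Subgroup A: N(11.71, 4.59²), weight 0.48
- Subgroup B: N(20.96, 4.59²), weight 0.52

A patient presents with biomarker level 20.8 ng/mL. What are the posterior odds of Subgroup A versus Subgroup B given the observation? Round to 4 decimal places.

0.1300

The posterior odds equal the prior odds times the likelihood ratio: (π_i/π_j)·(f_i(x)/f_j(x)).
Component likelihoods at x = 20.8 ng/mL:
  p_A = 0.0122308
  p_B = 0.0868627
0.0058708 / 0.0451686 ≈ 0.1300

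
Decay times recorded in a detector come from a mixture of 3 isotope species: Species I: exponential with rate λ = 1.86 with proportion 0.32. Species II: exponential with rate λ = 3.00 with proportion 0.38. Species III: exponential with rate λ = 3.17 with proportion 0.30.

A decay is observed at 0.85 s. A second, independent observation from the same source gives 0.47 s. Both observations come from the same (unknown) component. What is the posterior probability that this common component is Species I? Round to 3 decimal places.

Apply Bayes' rule: the posterior for each component is proportional to its prior times its likelihood at x.
Since both observations come from the same component, the likelihood for component k is f_k(x₁)·f_k(x₂).
  f_I = [0.382731] × [0.775984] = 0.296993
  f_II = [0.234245] × [0.73243] = 0.171568
  f_III = [0.214216] × [0.714503] = 0.153058
Prior × likelihood for each component:
  P(Z=I)·f_I = 0.32 × 0.296993 = 0.0950377
  P(Z=II)·f_II = 0.38 × 0.171568 = 0.0651959
  P(Z=III)·f_III = 0.30 × 0.153058 = 0.0459175
Evidence: 0.0950377 + 0.0651959 + 0.0459175 = 0.206151
P(Species I | x₁,x₂) ≈ 0.461

0.461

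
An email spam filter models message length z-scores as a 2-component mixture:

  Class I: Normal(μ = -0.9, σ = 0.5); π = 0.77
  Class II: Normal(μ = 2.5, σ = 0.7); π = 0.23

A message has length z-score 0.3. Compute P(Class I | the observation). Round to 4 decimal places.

The responsibility of component k is P(Z=k) f_k(x) divided by Σ_j P(Z=j) f_j(x).
Normal densities:
  L_I = (1/(0.5·√(2π)))·exp(−(0.3−-0.9)²/(2·0.5²)) = 0.797885·exp(-2.88000) = 0.0447891
  L_II = (1/(0.7·√(2π)))·exp(−(0.3−2.5)²/(2·0.7²)) = 0.569918·exp(-4.93878) = 0.00408253
Prior × likelihood for each component:
  P(Z=I)·L_I = 0.77 × 0.0447891 = 0.0344876
  P(Z=II)·L_II = 0.23 × 0.00408253 = 0.000938981
Normaliser: 0.0344876 + 0.000938981 = 0.0354266
P(Class I | x) = 0.0344876 / 0.0354266 ≈ 0.9735

0.9735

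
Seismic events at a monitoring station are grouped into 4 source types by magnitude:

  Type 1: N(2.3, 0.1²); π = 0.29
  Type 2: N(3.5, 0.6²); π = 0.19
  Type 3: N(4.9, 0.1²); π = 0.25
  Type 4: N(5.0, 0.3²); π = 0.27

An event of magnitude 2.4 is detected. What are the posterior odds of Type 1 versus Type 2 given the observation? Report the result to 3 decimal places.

Since P(k|x) ∝ P(Z=k) f_k(x), the posterior odds are P(Z=i) f_i(x) / (P(Z=j) f_j(x)).
Evaluate each component's likelihood at the observed value:
  f_1 = 2.41971
  f_2 = 0.123852
  f_3 = 7.65393e-136
  f_4 = 6.51056e-17
Posterior odds = (P(Z=1)·f_1) / (P(Z=2)·f_2) = (0.29·2.41971) / (0.19·0.123852) = 0.701715 / 0.0235319 ≈ 29.820

29.820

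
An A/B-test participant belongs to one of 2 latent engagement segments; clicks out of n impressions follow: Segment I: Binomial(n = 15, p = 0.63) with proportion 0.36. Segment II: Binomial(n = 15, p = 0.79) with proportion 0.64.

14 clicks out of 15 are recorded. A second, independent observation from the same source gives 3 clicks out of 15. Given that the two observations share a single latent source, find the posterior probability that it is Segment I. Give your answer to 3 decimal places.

0.950

Apply Bayes' rule: the posterior for each component is proportional to its prior times its likelihood at x.
Since both observations come from the same component, the likelihood for component k is f_k(x₁)·f_k(x₂).
  L_I = [C(15,14)·0.63^14·0.37^1 = 15·0.00155156·0.37 = 0.00861114] × [0.000748952] = 6.44933e-06
  L_II = [C(15,14)·0.79^14·0.21^1 = 15·0.036879·0.21 = 0.116169] × [1.65015e-06] = 1.91696e-07
Weight by the priors:
  P(Z=I)·L_I = 0.36 × 6.44933e-06 = 2.32176e-06
  P(Z=II)·L_II = 0.64 × 1.91696e-07 = 1.22686e-07
Evidence: 2.32176e-06 + 1.22686e-07 = 2.44444e-06
So the posterior for Segment I is 2.32176e-06 / 2.44444e-06 ≈ 0.950.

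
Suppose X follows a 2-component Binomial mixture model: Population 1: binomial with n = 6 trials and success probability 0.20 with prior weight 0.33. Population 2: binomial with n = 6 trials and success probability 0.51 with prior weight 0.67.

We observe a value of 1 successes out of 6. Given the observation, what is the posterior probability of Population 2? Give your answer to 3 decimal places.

P(component k | x) = P(Z=k)·f_k(x) / marginal(x), where marginal(x) = Σ_j P(Z=j)·f_j(x).
Binomial probabilities:
  p_1 = 0.393216
  p_2 = 0.0864374
Multiply by the mixture weights:
  P(Z=1)·p_1 = 0.33 × 0.393216 = 0.129761
  P(Z=2)·p_2 = 0.67 × 0.0864374 = 0.0579131
Marginal: 0.129761 + 0.0579131 = 0.187674
Responsibility of Population 2: 0.0579131 / 0.187674 ≈ 0.309

0.309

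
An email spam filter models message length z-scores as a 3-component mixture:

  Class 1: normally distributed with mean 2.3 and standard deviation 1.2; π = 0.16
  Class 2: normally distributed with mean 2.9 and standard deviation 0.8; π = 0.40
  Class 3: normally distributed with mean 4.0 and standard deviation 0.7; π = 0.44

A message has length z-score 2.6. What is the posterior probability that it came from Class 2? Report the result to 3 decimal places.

Posterior ∝ prior × likelihood, so P(k | x) ∝ w_k f_k(x); normalise over all components.
Normal densities:
  f_1 = (1/(1.2·√(2π)))·exp(−(2.6−2.3)²/(2·1.2²)) = 0.332452·exp(-0.03125) = 0.322223
  f_2 = (1/(0.8·√(2π)))·exp(−(2.6−2.9)²/(2·0.8²)) = 0.498678·exp(-0.07031) = 0.464819
  f_3 = (1/(0.7·√(2π)))·exp(−(2.6−4.0)²/(2·0.7²)) = 0.569918·exp(-2.00000) = 0.07713
Prior × likelihood for each component:
  w_1·f_1 = 0.16 × 0.322223 = 0.0515557
  w_2·f_2 = 0.40 × 0.464819 = 0.185928
  w_3·f_3 = 0.44 × 0.07713 = 0.0339372
Denominator: 0.0515557 + 0.185928 + 0.0339372 = 0.27142
Responsibility of Class 2: 0.185928 / 0.27142 ≈ 0.685

0.685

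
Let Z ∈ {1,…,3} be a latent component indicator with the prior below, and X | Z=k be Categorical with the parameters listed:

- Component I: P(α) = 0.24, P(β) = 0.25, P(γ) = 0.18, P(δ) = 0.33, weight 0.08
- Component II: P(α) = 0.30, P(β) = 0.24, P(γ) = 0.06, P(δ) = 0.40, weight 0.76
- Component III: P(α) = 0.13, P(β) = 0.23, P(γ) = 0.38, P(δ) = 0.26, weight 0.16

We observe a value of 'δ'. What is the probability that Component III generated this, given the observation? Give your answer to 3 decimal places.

0.112

The responsibility of component k is P(Z=k) f_k(x) divided by Σ_j P(Z=j) f_j(x).
Evaluate each component's likelihood at the observed value:
  f_I = P(δ | comp) = 0.33
  f_II = P(δ | comp) = 0.40
  f_III = P(δ | comp) = 0.26
Multiply by the mixture weights:
  P(Z=I)·f_I = 0.08 × 0.33 = 0.0264
  P(Z=II)·f_II = 0.76 × 0.4 = 0.304
  P(Z=III)·f_III = 0.16 × 0.26 = 0.0416
Denominator: 0.0264 + 0.304 + 0.0416 = 0.372
P(Component III | data) ≈ 0.112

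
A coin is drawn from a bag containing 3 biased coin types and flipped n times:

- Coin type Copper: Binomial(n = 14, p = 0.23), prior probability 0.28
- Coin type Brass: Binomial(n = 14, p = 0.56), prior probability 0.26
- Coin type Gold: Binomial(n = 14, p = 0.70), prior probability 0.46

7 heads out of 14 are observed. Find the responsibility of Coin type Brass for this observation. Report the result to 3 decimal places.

Posterior ∝ prior × likelihood, so P(k | x) ∝ w_k f_k(x); normalise over all components.
Binomial probabilities:
  L_Copper = C(14,7)·0.23^7·0.77^7 = 3432·3.40483e-05·0.160485 = 0.0187533
  L_Brass = C(14,7)·0.56^7·0.44^7 = 3432·0.0172709·0.00319278 = 0.189248
  L_Gold = C(14,7)·0.70^7·0.30^7 = 3432·0.0823543·0.0002187 = 0.0618134
Weight by the priors:
  w_Copper·L_Copper = 0.28 × 0.0187533 = 0.00525092
  w_Brass·L_Brass = 0.26 × 0.189248 = 0.0492046
  w_Gold·L_Gold = 0.46 × 0.0618134 = 0.0284341
Denominator: 0.00525092 + 0.0492046 + 0.0284341 = 0.0828896
So the posterior for Coin type Brass is 0.0492046 / 0.0828896 ≈ 0.594.

0.594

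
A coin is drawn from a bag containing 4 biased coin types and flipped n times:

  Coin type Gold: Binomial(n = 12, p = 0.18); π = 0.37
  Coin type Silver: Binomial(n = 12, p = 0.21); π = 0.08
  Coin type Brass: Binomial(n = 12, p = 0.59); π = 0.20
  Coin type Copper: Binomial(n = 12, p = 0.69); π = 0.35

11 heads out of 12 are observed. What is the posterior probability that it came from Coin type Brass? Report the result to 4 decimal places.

Apply Bayes' rule: the posterior for each component is proportional to its prior times its likelihood at x.
Component likelihoods at x = 11 heads out of 12:
  L_Gold = 6.32401e-08
  L_Silver = 3.32063e-07
  L_Brass = 0.0148367
  L_Copper = 0.0627889
Weight by the priors:
  π_Gold·L_Gold = 0.37 × 6.32401e-08 = 2.33988e-08
  π_Silver·L_Silver = 0.08 × 3.32063e-07 = 2.6565e-08
  π_Brass·L_Brass = 0.20 × 0.0148367 = 0.00296734
  π_Copper·L_Copper = 0.35 × 0.0627889 = 0.0219761
Normaliser: 2.33988e-08 + 2.6565e-08 + 0.00296734 + 0.0219761 = 0.0249435
So the posterior for Coin type Brass is 0.00296734 / 0.0249435 ≈ 0.1190.

0.1190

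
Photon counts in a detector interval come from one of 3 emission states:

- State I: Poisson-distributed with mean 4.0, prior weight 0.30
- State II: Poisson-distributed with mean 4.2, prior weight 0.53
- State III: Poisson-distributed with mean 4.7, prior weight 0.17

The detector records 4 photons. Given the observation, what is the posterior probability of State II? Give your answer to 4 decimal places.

Apply Bayes' rule: the posterior for each component is proportional to its prior times its likelihood at x.
Evaluate each component's likelihood at the observed value:
  p_I = e^(−4.0)·4.0^4/4! = 0.195367
  p_II = e^(−4.2)·4.2^4/4! = 0.194424
  p_III = e^(−4.7)·4.7^4/4! = 0.184925
Weight by the priors:
  π_I·p_I = 0.30 × 0.195367 = 0.05861
  π_II·p_II = 0.53 × 0.194424 = 0.103045
  π_III·p_III = 0.17 × 0.184925 = 0.0314373
Sum: 0.05861 + 0.103045 + 0.0314373 = 0.193092
P(State II | 4 photons) = 0.103045 / 0.193092 ≈ 0.5337

0.5337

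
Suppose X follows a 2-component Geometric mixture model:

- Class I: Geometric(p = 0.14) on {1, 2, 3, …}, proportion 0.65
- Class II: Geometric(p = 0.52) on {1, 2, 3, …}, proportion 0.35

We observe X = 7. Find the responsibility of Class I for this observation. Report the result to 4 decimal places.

Apply Bayes' rule: the posterior for each component is proportional to its prior times its likelihood at x.
Geometric probabilities:
  p_I = 0.0566394
  p_II = 0.00635991
Prior × likelihood for each component:
  π_I·p_I = 0.65 × 0.0566394 = 0.0368156
  π_II·p_II = 0.35 × 0.00635991 = 0.00222597
Denominator: 0.0368156 + 0.00222597 = 0.0390416
P(Class I | the observation) ≈ 0.9430

0.9430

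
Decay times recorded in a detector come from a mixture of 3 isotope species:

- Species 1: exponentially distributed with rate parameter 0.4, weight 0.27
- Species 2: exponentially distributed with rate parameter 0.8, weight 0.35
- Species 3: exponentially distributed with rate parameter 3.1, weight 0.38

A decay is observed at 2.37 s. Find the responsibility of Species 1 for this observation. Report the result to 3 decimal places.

Apply Bayes' rule: the posterior for each component is proportional to its prior times its likelihood at x.
Component likelihoods at x = 2.37 s:
  p_1 = 0.155006
  p_2 = 0.120134
  p_3 = 0.00199802
Weight by the priors:
  P(Z=1)·p_1 = 0.27 × 0.155006 = 0.0418517
  P(Z=2)·p_2 = 0.35 × 0.120134 = 0.0420471
  P(Z=3)·p_3 = 0.38 × 0.00199802 = 0.000759248
Denominator: 0.0418517 + 0.0420471 + 0.000759248 = 0.084658
Responsibility of Species 1: 0.0418517 / 0.084658 ≈ 0.494

0.494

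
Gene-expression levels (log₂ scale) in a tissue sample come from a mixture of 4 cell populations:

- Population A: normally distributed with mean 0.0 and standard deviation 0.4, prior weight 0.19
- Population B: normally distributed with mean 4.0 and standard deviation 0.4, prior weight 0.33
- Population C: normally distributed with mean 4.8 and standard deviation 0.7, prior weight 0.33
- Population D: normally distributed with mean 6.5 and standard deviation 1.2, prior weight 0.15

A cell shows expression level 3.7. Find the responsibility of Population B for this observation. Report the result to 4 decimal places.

By Bayes' theorem, P(k | x) = P(Z=k) f_k(x) / Σ_j P(Z=j) f_j(x).
Normal densities:
  p_A = (1/(0.4·√(2π)))·exp(−(3.7−0.0)²/(2·0.4²)) = 0.997356·exp(-42.78125) = 2.62536e-19
  p_B = (1/(0.4·√(2π)))·exp(−(3.7−4.0)²/(2·0.4²)) = 0.997356·exp(-0.28125) = 0.752844
  p_C = (1/(0.7·√(2π)))·exp(−(3.7−4.8)²/(2·0.7²)) = 0.569918·exp(-1.23469) = 0.165803
  p_D = (1/(1.2·√(2π)))·exp(−(3.7−6.5)²/(2·1.2²)) = 0.332452·exp(-2.72222) = 0.0218516
Weight by the priors:
  P(Z=A)·p_A = 0.19 × 2.62536e-19 = 4.98819e-20
  P(Z=B)·p_B = 0.33 × 0.752844 = 0.248438
  P(Z=C)·p_C = 0.33 × 0.165803 = 0.0547149
  P(Z=D)·p_D = 0.15 × 0.0218516 = 0.00327774
Denominator: 4.98819e-20 + 0.248438 + 0.0547149 + 0.00327774 = 0.306431
Responsibility of Population B: 0.248438 / 0.306431 ≈ 0.8107

0.8107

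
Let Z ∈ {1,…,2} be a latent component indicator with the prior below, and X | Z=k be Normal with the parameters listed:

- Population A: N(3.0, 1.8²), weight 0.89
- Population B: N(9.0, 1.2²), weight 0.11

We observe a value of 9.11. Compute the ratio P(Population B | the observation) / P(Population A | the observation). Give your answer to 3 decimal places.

58.654

Only the two components matter; the odds are (π_i f_i(x)) / (π_j f_j(x)).
Component likelihoods at x = 9.11:
  f_A = (1/(1.8·√(2π)))·exp(−(9.11−3.0)²/(2·1.8²)) = 0.221635·exp(-5.76113) = 0.000697609
  f_B = (1/(1.2·√(2π)))·exp(−(9.11−9.0)²/(2·1.2²)) = 0.332452·exp(-0.00420) = 0.331058
Odds = (0.11/0.89) × (0.331058/0.000697609) = 0.123596 × 474.561 ≈ 58.654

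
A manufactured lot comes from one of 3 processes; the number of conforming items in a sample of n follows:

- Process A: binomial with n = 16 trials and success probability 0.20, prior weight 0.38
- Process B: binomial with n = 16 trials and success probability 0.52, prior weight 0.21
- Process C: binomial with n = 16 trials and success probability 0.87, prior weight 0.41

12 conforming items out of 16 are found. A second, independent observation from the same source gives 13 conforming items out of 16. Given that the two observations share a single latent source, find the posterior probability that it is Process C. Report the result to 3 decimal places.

By Bayes' theorem, P(k | x) = P(Z=k) f_k(x) / Σ_j P(Z=j) f_j(x).
Since both observations come from the same component, the likelihood for component k is f_k(x₁)·f_k(x₂).
  f_A = [3.05345e-06] × [2.34881e-07] = 7.17198e-13
  f_B = [0.0377639] × [0.012588] = 0.00047537
  f_C = [0.0977408] × [0.201265] = 0.0196718
Multiply by the mixture weights:
  P(Z=A)·f_A = 0.38 × 7.17198e-13 = 2.72535e-13
  P(Z=B)·f_B = 0.21 × 0.00047537 = 9.98277e-05
  P(Z=C)·f_C = 0.41 × 0.0196718 = 0.00806544
Marginal: 2.72535e-13 + 9.98277e-05 + 0.00806544 = 0.00816527
So the posterior for Process C is 0.00806544 / 0.00816527 ≈ 0.988.

0.988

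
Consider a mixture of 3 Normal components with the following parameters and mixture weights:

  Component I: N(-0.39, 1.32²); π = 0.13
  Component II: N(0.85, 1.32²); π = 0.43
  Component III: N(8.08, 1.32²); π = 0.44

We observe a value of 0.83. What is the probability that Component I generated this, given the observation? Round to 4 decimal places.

0.1648

By Bayes' theorem, P(k | x) = π_k f_k(x) / Σ_j π_j f_j(x).
Component likelihoods at x = 0.83:
  L_I = 0.197171
  L_II = 0.302194
  L_III = 8.5058e-08
Multiply by the mixture weights:
  π_I·L_I = 0.13 × 0.197171 = 0.0256323
  π_II·L_II = 0.43 × 0.302194 = 0.129944
  π_III·L_III = 0.44 × 8.5058e-08 = 3.74255e-08
Sum: 0.0256323 + 0.129944 + 3.74255e-08 = 0.155576
P(Component I | x) = 0.0256323 / 0.155576 ≈ 0.1648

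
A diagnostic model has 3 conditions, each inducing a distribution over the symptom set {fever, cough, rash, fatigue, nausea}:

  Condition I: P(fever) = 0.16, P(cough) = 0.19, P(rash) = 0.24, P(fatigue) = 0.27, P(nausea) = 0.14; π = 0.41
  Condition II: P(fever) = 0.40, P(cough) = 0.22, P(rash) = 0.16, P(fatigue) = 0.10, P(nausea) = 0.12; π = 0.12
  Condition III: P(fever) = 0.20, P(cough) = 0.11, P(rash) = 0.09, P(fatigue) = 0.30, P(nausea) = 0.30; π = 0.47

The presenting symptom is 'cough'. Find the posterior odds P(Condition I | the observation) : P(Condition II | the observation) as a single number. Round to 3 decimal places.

Since P(k|x) ∝ P(Z=k) f_k(x), the posterior odds are P(Z=i) f_i(x) / (P(Z=j) f_j(x)).
Evaluate each component's likelihood at the observed value:
  L_I = P(cough | comp) = 0.19
  L_II = P(cough | comp) = 0.22
  L_III = P(cough | comp) = 0.11
Odds = (0.41/0.12) × (0.19/0.22) = 3.41667 × 0.863636 ≈ 2.951

2.951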